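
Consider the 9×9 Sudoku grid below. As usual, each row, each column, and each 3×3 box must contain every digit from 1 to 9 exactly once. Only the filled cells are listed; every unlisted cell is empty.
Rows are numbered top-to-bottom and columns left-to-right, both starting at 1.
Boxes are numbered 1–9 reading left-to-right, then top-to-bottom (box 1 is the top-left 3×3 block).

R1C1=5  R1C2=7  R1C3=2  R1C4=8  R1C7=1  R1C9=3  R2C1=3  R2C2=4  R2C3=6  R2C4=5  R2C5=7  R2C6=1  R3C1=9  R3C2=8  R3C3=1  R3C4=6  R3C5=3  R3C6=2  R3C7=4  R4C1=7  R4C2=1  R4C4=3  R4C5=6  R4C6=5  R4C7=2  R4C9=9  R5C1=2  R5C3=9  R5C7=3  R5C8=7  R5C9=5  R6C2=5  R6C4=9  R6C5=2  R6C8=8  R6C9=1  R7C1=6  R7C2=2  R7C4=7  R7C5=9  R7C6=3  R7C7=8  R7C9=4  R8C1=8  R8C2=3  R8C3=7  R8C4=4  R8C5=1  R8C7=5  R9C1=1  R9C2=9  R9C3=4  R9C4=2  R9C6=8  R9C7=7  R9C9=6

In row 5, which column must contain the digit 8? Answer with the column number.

Consider where 8 can go in row 5.
R5C2 is out (column 2 already has a 8).
R5C4 is out (column 4 already has a 8).
R5C6 is out (column 6 already has a 8).
So the only cell in row 5 that can hold 8 is R5C5.
That is column 5.

5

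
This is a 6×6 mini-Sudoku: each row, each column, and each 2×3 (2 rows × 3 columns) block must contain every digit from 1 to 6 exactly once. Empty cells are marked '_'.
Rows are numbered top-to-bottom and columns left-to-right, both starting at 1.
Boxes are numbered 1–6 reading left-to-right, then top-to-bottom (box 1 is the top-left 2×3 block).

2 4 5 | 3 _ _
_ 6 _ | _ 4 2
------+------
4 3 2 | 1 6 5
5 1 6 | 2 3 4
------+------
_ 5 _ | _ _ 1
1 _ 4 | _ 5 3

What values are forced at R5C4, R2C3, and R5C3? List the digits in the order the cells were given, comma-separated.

4,1,3

For R5C4:
  Consider where 4 can go in box 6.
  R5C5 is out (column 5 already has a 4).
  R6C4 is out (row 6 already has a 4).
  So the only cell in box 6 that can hold 4 is R5C4.
  So R5C4 = 4.
For R2C3:
  Consider where 1 can go in box 1.
  R2C1 is out (column 1 already has a 1).
  So the only cell in box 1 that can hold 1 is R2C3.
  So R2C3 = 1.
For R5C3:
  Row 5 already contains {1, 5}.
  Column 3 already contains {2, 4, 5, 6}.
  Its 2×3 block (box 5) already contains {1, 4, 5}.
  The only value from 1–6 not eliminated is 3, so R5C3 = 3.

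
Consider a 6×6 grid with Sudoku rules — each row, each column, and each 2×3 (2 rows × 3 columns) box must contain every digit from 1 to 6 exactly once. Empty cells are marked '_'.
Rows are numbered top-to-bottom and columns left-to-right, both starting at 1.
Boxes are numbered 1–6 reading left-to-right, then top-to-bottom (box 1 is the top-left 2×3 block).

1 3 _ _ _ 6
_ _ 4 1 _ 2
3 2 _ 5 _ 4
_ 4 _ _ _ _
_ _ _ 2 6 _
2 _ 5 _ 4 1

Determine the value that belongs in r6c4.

Row 6 already contains {1, 2, 4, 5}.
Column 4 already contains {1, 2, 5}.
Its 2×3 block (box 6) already contains {1, 2, 4, 6}.
The only value from 1–6 not eliminated is 3, so r6c4 = 3.

3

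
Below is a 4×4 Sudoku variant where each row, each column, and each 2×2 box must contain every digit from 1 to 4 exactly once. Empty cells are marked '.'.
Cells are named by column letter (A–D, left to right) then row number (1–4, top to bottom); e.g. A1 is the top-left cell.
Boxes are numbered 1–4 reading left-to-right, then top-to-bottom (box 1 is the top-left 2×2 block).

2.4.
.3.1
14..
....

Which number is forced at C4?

Cell C4 itself could take any of {1, 2, 3} by direct elimination.
Consider where 1 can go in box 4.
C3 is out (row 3 already has a 1).
D3 is out (row 3 already has a 1).
D4 is out (column D already has a 1).
So the only cell in box 4 that can hold 1 is C4.
Therefore C4 = 1.

1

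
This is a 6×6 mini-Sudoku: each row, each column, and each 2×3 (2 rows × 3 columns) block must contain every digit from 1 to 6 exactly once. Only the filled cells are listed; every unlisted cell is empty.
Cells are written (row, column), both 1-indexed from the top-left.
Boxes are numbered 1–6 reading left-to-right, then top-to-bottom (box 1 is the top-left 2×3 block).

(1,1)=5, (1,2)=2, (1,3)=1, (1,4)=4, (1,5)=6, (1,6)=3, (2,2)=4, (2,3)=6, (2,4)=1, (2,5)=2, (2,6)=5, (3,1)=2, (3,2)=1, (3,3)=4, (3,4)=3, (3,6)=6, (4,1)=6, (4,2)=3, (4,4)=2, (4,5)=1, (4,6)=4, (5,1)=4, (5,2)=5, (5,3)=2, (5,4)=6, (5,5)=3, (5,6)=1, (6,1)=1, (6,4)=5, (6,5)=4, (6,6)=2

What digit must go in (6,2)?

Row 6 already contains {1, 2, 4, 5}.
Column 2 already contains {1, 2, 3, 4, 5}.
Its 2×3 block (box 5) already contains {1, 2, 4, 5}.
The only value from 1–6 not eliminated is 6, so (6,2) = 6.

6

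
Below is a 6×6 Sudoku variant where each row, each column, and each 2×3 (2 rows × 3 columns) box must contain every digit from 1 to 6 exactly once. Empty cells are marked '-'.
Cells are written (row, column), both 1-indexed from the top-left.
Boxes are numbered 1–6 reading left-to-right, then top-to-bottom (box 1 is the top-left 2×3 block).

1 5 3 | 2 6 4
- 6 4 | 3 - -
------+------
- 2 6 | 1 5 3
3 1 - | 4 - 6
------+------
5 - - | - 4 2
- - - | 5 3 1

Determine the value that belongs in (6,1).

Cell (6,1) itself could take any of {2, 4, 6} by direct elimination.
Consider where 6 can go in row 6.
(6,2) is out (column 2 already has a 6).
(6,3) is out (column 3 already has a 6).
So the only cell in row 6 that can hold 6 is (6,1).
Therefore (6,1) = 6.

6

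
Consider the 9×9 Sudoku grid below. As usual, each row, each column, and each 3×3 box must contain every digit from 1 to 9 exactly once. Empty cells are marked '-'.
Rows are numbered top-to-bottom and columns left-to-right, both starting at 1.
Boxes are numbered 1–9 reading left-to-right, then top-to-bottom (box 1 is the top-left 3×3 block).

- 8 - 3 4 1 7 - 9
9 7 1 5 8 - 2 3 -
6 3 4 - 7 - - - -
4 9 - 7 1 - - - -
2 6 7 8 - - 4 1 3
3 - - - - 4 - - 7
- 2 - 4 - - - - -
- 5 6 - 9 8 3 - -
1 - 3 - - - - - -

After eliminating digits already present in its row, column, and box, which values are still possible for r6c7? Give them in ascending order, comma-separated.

Row 6 already contains {3, 4, 7}.
Column 7 already contains {2, 3, 4, 7}.
Its 3×3 block (box 6) already contains {1, 3, 4, 7}.
Removing those from 1–9 leaves {5, 6, 8, 9} as the candidates for r6c7.

5,6,8,9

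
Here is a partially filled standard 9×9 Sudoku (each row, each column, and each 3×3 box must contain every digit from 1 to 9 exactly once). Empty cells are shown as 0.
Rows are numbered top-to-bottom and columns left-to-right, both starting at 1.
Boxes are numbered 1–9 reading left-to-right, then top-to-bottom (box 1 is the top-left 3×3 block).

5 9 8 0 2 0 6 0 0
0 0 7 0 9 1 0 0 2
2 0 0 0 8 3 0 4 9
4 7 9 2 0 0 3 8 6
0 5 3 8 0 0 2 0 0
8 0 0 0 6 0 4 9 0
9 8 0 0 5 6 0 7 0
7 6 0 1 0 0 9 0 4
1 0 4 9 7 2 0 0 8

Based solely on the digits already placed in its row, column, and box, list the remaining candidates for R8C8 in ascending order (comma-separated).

2,3,5

Row 8 already contains {1, 4, 6, 7, 9}.
Column 8 already contains {4, 7, 8, 9}.
Its 3×3 block (box 9) already contains {4, 7, 8, 9}.
Removing those from 1–9 leaves {2, 3, 5} as the candidates for R8C8.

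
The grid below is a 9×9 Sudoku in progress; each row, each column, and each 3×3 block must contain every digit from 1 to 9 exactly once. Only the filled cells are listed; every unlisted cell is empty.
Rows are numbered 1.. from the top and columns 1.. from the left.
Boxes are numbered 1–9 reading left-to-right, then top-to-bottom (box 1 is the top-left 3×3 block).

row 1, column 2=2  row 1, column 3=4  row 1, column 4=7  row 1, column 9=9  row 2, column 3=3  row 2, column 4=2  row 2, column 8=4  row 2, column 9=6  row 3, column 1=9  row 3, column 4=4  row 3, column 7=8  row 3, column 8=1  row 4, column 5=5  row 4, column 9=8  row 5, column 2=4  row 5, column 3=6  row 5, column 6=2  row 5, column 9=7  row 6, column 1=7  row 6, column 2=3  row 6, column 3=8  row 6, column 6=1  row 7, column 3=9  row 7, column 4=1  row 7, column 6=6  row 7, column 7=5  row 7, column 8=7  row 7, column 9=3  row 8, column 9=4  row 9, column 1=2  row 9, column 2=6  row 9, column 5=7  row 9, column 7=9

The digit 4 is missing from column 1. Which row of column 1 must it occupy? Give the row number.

7

Consider where 4 can go in column 1.
row 1, column 1 is out (row 1 already has a 4).
row 2, column 1 is out (row 2 already has a 4).
row 4, column 1 is out (box 4 already has a 4).
row 5, column 1 is out (row 5 already has a 4).
row 8, column 1 is out (row 8 already has a 4).
So the only cell in column 1 that can hold 4 is row 7, column 1.
That is row 7.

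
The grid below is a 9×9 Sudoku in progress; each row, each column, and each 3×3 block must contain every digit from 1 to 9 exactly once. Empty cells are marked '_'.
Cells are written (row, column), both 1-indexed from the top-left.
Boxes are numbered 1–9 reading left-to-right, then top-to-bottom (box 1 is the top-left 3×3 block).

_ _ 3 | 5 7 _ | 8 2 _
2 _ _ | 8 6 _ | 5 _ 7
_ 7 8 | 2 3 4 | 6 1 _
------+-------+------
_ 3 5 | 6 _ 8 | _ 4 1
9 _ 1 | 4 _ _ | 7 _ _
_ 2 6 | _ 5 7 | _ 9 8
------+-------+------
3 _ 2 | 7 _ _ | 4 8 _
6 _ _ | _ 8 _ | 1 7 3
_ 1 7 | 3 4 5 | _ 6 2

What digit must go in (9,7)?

Row 9 already contains {1, 2, 3, 4, 5, 6, 7}.
Column 7 already contains {1, 4, 5, 6, 7, 8}.
Its 3×3 block (box 9) already contains {1, 2, 3, 4, 6, 7, 8}.
The only value from 1–9 not eliminated is 9, so (9,7) = 9.

9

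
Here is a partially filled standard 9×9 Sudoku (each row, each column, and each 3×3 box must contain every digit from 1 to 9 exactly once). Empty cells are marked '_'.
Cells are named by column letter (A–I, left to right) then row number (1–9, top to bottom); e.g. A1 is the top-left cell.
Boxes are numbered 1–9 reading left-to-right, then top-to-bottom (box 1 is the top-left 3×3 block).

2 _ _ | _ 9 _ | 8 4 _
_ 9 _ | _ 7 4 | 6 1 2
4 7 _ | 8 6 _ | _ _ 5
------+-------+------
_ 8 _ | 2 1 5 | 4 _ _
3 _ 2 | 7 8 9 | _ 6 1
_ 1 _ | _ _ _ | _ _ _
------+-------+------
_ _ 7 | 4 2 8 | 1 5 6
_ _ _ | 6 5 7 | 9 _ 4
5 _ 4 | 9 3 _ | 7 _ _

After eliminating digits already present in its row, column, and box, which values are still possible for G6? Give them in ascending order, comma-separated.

2,3,5

Row 6 already contains {1}.
Column G already contains {1, 4, 6, 7, 8, 9}.
Its 3×3 block (box 6) already contains {1, 4, 6}.
Removing those from 1–9 leaves {2, 3, 5} as the candidates for G6.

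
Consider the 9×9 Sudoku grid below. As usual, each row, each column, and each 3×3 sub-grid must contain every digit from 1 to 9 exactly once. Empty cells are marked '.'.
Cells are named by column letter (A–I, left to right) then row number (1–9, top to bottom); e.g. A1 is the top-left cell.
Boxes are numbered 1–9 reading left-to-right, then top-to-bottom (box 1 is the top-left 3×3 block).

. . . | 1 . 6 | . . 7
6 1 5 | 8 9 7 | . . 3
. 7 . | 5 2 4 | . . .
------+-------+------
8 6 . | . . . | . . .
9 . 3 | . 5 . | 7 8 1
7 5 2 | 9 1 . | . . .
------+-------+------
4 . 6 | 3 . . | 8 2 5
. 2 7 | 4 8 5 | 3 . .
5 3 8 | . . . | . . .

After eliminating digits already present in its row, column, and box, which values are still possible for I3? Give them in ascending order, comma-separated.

Row 3 already contains {2, 4, 5, 7}.
Column I already contains {1, 3, 5, 7}.
Its 3×3 block (box 3) already contains {3, 7}.
Removing those from 1–9 leaves {6, 8, 9} as the candidates for I3.

6,8,9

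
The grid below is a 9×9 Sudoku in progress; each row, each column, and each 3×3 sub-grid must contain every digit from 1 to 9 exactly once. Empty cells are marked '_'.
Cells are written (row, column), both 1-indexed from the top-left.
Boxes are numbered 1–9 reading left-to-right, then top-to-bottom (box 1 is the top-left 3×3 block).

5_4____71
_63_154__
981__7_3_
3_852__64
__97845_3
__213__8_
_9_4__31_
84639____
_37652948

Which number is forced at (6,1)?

Cell (6,1) itself could take any of {4, 6, 7} by direct elimination.
Consider where 4 can go in row 6.
(6,2) is out (column 2 already has a 4).
(6,6) is out (column 6 already has a 4).
(6,7) is out (column 7 already has a 4).
(6,9) is out (column 9 already has a 4).
So the only cell in row 6 that can hold 4 is (6,1).
Therefore (6,1) = 4.

4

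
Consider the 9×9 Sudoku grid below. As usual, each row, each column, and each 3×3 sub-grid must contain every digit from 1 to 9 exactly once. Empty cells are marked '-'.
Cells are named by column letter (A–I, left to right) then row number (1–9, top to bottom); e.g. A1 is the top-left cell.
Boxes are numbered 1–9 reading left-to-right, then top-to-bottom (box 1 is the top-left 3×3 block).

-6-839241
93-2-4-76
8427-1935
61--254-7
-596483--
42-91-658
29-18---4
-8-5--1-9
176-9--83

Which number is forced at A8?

Row 8 already contains {1, 5, 8, 9}.
Column A already contains {1, 2, 4, 6, 8, 9}.
Its 3×3 block (box 7) already contains {1, 2, 6, 7, 8, 9}.
The only value from 1–9 not eliminated is 3, so A8 = 3.

3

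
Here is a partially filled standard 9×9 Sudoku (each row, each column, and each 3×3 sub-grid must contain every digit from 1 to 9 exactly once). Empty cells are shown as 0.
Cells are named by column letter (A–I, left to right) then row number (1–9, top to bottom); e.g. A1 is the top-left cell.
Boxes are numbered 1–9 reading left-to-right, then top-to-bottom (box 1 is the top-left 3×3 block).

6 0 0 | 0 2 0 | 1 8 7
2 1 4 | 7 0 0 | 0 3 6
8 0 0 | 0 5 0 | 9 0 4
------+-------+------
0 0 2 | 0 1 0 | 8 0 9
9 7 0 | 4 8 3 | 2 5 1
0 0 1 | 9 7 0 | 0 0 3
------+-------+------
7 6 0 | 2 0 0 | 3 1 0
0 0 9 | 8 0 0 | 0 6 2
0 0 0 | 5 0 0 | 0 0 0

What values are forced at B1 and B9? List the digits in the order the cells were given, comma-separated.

For B1:
  Consider where 9 can go in box 1.
  C1 is out (column C already has a 9).
  B3 is out (row 3 already has a 9).
  C3 is out (row 3 already has a 9).
  So the only cell in box 1 that can hold 9 is B1.
  So B1 = 9.
For B9:
  Consider where 2 can go in row 9.
  A9 is out (column A already has a 2). C9 is out (column C already has a 2). E9 is out (column E already has a 2). F9 is out (box 8 already has a 2). The remaining empty cells in row 9 are similarly blocked.
  So the only cell in row 9 that can hold 2 is B9.
  So B9 = 2.

9,2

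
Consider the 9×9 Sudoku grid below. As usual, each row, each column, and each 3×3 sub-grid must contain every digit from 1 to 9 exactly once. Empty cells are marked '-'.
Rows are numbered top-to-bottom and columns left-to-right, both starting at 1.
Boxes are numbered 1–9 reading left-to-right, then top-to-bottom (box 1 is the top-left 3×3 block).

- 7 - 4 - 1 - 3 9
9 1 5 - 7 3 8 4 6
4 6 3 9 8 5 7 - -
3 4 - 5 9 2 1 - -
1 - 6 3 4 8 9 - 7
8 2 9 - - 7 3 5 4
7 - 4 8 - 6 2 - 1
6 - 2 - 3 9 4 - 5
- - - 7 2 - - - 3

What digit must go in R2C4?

2

Row 2 already contains {1, 3, 4, 5, 6, 7, 8, 9}.
Column 4 already contains {3, 4, 5, 7, 8, 9}.
Its 3×3 block (box 2) already contains {1, 3, 4, 5, 7, 8, 9}.
The only value from 1–9 not eliminated is 2, so R2C4 = 2.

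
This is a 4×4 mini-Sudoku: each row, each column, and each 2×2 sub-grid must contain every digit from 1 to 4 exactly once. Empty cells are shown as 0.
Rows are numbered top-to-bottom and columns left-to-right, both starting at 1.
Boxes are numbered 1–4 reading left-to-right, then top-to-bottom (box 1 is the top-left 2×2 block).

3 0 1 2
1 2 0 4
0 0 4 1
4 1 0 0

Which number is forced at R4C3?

Cell R4C3 itself could take any of {2, 3} by direct elimination.
Consider where 2 can go in column 3.
R2C3 is out (row 2 already has a 2).
So the only cell in column 3 that can hold 2 is R4C3.
Therefore R4C3 = 2.

2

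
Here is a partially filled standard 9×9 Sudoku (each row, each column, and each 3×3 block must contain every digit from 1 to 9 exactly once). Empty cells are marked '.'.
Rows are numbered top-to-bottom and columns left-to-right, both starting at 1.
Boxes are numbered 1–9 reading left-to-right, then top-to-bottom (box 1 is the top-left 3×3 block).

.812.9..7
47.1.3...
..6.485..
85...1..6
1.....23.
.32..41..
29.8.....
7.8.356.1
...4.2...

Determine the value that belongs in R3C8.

Cell R3C8 itself could take any of {1, 2, 9} by direct elimination.
Consider where 1 can go in box 3.
R1C7 is out (row 1 already has a 1). R1C8 is out (row 1 already has a 1). R2C7 is out (row 2 already has a 1). R2C8 is out (row 2 already has a 1). The remaining empty cells in box 3 are similarly blocked.
So the only cell in box 3 that can hold 1 is R3C8.
Therefore R3C8 = 1.

1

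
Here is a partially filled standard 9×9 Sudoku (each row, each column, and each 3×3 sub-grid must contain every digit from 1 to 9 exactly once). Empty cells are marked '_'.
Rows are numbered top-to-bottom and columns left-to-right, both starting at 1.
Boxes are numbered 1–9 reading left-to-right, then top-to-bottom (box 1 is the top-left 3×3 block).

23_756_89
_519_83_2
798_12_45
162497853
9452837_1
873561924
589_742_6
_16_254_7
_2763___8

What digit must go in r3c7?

Row 3 already contains {1, 2, 4, 5, 7, 8, 9}.
Column 7 already contains {2, 3, 4, 7, 8, 9}.
Its 3×3 block (box 3) already contains {2, 3, 4, 5, 8, 9}.
The only value from 1–9 not eliminated is 6, so r3c7 = 6.

6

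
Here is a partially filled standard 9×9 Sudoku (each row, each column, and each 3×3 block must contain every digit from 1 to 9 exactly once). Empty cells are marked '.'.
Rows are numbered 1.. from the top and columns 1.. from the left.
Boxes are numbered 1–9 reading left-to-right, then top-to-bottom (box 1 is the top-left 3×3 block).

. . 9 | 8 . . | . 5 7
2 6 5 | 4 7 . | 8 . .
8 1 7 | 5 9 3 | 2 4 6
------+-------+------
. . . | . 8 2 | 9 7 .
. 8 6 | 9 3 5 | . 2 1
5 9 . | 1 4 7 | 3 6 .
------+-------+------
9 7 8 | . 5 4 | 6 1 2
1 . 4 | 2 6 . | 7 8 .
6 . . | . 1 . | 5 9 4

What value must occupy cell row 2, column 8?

3

Row 2 already contains {2, 4, 5, 6, 7, 8}.
Column 8 already contains {1, 2, 4, 5, 6, 7, 8, 9}.
Its 3×3 block (box 3) already contains {2, 4, 5, 6, 7, 8}.
The only value from 1–9 not eliminated is 3, so row 2, column 8 = 3.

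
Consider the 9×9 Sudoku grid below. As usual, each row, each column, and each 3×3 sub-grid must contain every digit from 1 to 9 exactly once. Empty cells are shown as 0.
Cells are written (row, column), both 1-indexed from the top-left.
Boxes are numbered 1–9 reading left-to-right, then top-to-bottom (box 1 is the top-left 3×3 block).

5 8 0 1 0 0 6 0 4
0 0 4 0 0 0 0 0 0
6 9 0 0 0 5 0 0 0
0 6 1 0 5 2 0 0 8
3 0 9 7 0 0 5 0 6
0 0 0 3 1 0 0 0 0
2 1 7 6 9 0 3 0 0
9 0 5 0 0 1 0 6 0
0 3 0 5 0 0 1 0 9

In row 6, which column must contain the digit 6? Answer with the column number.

Consider where 6 can go in row 6.
(6,1) is out (column 1 already has a 6). (6,2) is out (column 2 already has a 6). (6,3) is out (box 4 already has a 6). (6,7) is out (column 7 already has a 6). The remaining empty cells in row 6 are similarly blocked.
So the only cell in row 6 that can hold 6 is (6,6).
That is column 6.

6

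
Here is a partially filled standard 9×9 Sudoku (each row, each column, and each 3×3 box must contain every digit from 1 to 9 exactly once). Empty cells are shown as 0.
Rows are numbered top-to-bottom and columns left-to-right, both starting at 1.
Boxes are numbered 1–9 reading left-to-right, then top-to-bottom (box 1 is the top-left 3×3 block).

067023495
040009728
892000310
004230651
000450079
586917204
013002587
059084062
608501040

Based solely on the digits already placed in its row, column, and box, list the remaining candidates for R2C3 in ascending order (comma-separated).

1,5

Row 2 already contains {2, 4, 7, 8, 9}.
Column 3 already contains {2, 3, 4, 6, 7, 8, 9}.
Its 3×3 block (box 1) already contains {2, 4, 6, 7, 8, 9}.
Removing those from 1–9 leaves {1, 5} as the candidates for R2C3.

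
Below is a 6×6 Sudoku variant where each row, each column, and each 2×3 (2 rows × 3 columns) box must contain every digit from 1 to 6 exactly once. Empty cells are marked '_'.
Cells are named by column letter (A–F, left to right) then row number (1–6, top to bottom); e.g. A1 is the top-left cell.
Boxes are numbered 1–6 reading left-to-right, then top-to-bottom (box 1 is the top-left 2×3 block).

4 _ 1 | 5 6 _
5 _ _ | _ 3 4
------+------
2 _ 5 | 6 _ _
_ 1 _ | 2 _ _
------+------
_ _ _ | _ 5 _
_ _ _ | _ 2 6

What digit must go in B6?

Cell B6 itself could take any of {3, 4, 5} by direct elimination.
Consider where 5 can go in box 5.
A5 is out (row 5 already has a 5).
B5 is out (row 5 already has a 5).
C5 is out (row 5 already has a 5).
A6 is out (column A already has a 5).
C6 is out (column C already has a 5).
So the only cell in box 5 that can hold 5 is B6.
Therefore B6 = 5.

5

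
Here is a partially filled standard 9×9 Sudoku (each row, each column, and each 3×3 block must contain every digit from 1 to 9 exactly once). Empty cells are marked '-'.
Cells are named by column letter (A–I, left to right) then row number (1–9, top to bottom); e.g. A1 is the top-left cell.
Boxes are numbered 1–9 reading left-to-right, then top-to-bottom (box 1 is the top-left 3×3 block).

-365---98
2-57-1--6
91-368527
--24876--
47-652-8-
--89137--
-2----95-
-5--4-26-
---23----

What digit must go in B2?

8

Cell B2 itself could take any of {4, 8} by direct elimination.
Consider where 8 can go in box 1.
A1 is out (row 1 already has a 8).
C3 is out (row 3 already has a 8).
So the only cell in box 1 that can hold 8 is B2.
Therefore B2 = 8.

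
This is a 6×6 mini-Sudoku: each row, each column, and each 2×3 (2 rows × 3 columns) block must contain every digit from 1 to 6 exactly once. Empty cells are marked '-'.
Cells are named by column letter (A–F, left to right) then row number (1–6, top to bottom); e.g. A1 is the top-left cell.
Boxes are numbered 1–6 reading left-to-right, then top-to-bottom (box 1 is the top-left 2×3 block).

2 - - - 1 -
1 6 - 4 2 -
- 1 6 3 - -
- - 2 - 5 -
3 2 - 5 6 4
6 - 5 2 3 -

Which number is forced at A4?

4

Row 4 already contains {2, 5}.
Column A already contains {1, 2, 3, 6}.
Its 2×3 block (box 3) already contains {1, 2, 6}.
The only value from 1–6 not eliminated is 4, so A4 = 4.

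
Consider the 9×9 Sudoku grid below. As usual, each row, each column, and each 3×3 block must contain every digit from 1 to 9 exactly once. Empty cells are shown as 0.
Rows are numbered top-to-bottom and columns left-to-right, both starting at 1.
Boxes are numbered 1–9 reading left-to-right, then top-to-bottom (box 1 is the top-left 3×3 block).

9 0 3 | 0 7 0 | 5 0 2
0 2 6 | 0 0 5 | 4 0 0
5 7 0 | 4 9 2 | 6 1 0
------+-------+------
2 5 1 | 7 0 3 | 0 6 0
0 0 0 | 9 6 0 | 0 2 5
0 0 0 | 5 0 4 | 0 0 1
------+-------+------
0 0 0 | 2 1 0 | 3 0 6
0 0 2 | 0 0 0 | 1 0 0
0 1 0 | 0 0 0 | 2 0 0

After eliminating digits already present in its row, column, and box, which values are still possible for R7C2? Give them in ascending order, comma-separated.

Row 7 already contains {1, 2, 3, 6}.
Column 2 already contains {1, 2, 5, 7}.
Its 3×3 block (box 7) already contains {1, 2}.
Removing those from 1–9 leaves {4, 8, 9} as the candidates for R7C2.

4,8,9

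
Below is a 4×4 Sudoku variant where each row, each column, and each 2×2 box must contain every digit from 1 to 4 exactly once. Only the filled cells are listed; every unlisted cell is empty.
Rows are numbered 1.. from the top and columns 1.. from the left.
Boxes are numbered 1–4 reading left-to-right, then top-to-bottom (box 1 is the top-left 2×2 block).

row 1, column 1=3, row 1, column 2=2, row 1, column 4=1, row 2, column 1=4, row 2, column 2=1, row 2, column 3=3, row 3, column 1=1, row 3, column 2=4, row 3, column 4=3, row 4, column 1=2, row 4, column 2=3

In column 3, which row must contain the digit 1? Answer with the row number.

Consider where 1 can go in column 3.
row 1, column 3 is out (row 1 already has a 1).
row 3, column 3 is out (row 3 already has a 1).
So the only cell in column 3 that can hold 1 is row 4, column 3.
That is row 4.

4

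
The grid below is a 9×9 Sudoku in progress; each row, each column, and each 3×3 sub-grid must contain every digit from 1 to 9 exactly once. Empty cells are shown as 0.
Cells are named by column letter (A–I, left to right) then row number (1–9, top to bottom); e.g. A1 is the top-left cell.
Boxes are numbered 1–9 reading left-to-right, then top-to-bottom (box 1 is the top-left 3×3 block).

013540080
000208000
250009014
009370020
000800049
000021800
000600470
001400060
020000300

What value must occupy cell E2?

Cell E2 itself could take any of {1, 3, 6} by direct elimination.
Consider where 1 can go in box 2.
F1 is out (row 1 already has a 1).
D3 is out (row 3 already has a 1).
E3 is out (row 3 already has a 1).
So the only cell in box 2 that can hold 1 is E2.
Therefore E2 = 1.

1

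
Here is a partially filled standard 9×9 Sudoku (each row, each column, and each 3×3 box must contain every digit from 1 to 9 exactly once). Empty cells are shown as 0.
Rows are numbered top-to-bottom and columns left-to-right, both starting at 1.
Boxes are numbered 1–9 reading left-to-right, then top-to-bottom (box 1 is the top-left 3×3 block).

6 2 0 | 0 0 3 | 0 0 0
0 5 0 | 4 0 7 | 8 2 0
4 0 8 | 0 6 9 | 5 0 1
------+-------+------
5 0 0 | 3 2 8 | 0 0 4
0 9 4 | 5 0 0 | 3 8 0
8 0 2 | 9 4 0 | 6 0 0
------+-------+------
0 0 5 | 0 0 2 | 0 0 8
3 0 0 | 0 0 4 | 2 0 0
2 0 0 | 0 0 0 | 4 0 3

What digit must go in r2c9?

6

Cell r2c9 itself could take any of {6, 9} by direct elimination.
Consider where 6 can go in row 2.
r2c1 is out (column 1 already has a 6).
r2c3 is out (box 1 already has a 6).
r2c5 is out (column 5 already has a 6).
So the only cell in row 2 that can hold 6 is r2c9.
Therefore r2c9 = 6.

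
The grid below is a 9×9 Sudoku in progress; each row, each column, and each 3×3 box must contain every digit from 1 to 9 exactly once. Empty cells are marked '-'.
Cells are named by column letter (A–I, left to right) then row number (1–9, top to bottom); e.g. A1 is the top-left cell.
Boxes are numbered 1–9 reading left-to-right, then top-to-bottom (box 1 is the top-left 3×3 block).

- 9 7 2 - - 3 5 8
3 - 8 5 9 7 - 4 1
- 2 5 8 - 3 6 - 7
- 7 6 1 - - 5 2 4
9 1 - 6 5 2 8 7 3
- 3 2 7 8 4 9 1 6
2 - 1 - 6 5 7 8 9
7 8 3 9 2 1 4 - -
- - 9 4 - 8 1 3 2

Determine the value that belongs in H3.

Row 3 already contains {2, 3, 5, 6, 7, 8}.
Column H already contains {1, 2, 3, 4, 5, 7, 8}.
Its 3×3 block (box 3) already contains {1, 3, 4, 5, 6, 7, 8}.
The only value from 1–9 not eliminated is 9, so H3 = 9.

9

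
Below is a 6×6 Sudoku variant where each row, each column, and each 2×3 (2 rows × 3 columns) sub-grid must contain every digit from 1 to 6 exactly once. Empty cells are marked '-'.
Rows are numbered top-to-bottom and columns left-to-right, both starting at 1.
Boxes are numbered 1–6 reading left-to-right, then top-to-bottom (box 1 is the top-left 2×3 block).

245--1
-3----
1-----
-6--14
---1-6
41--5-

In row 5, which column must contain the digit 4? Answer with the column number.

5

Consider where 4 can go in row 5.
R5C1 is out (column 1 already has a 4).
R5C2 is out (column 2 already has a 4).
R5C3 is out (box 5 already has a 4).
So the only cell in row 5 that can hold 4 is R5C5.
That is column 5.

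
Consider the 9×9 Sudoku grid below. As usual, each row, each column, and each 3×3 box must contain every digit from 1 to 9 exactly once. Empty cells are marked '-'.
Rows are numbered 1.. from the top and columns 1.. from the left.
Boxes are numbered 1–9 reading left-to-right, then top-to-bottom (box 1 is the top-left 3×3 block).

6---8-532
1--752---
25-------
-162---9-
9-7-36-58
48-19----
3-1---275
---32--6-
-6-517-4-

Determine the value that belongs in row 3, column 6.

Cell row 3, column 6 itself could take any of {1, 3, 4, 9} by direct elimination.
Consider where 3 can go in box 2.
row 1, column 4 is out (row 1 already has a 3).
row 1, column 6 is out (row 1 already has a 3).
row 3, column 4 is out (column 4 already has a 3).
row 3, column 5 is out (column 5 already has a 3).
So the only cell in box 2 that can hold 3 is row 3, column 6.
Therefore row 3, column 6 = 3.

3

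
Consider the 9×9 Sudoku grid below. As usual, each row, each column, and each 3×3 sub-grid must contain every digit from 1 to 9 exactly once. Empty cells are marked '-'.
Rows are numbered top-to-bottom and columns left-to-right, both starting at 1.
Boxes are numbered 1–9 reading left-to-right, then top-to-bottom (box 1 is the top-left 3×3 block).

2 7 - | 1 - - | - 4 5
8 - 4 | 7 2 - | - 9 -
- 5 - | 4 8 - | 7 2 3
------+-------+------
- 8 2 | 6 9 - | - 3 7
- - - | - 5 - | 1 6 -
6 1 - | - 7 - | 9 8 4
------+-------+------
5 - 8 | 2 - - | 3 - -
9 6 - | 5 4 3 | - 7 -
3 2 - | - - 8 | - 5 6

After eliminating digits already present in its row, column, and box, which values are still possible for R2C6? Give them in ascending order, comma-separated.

5,6

Row 2 already contains {2, 4, 7, 8, 9}.
Column 6 already contains {3, 8}.
Its 3×3 block (box 2) already contains {1, 2, 4, 7, 8}.
Removing those from 1–9 leaves {5, 6} as the candidates for R2C6.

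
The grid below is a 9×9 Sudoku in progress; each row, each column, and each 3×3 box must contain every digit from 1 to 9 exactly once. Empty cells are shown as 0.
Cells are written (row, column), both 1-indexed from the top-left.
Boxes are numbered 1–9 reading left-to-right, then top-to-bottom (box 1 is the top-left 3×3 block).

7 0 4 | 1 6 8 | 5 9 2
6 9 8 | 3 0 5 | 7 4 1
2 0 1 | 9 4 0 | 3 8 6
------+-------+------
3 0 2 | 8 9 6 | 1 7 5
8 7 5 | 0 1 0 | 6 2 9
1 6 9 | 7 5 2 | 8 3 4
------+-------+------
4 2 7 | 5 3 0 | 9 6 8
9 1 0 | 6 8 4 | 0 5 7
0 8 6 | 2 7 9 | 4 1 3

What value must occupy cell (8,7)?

2

Row 8 already contains {1, 4, 5, 6, 7, 8, 9}.
Column 7 already contains {1, 3, 4, 5, 6, 7, 8, 9}.
Its 3×3 block (box 9) already contains {1, 3, 4, 5, 6, 7, 8, 9}.
The only value from 1–9 not eliminated is 2, so (8,7) = 2.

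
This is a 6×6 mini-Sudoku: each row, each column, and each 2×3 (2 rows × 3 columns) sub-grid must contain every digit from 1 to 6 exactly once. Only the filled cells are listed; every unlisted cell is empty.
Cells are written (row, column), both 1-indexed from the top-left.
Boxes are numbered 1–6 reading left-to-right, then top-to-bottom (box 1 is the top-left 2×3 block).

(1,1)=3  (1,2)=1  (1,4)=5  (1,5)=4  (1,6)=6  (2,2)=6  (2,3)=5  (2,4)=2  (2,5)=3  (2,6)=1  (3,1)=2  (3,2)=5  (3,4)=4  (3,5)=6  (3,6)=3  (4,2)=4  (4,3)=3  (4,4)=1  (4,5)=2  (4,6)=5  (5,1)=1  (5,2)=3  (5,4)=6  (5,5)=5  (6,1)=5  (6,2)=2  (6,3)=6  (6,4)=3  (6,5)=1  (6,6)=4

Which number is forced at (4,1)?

6

Row 4 already contains {1, 2, 3, 4, 5}.
Column 1 already contains {1, 2, 3, 5}.
Its 2×3 block (box 3) already contains {2, 3, 4, 5}.
The only value from 1–6 not eliminated is 6, so (4,1) = 6.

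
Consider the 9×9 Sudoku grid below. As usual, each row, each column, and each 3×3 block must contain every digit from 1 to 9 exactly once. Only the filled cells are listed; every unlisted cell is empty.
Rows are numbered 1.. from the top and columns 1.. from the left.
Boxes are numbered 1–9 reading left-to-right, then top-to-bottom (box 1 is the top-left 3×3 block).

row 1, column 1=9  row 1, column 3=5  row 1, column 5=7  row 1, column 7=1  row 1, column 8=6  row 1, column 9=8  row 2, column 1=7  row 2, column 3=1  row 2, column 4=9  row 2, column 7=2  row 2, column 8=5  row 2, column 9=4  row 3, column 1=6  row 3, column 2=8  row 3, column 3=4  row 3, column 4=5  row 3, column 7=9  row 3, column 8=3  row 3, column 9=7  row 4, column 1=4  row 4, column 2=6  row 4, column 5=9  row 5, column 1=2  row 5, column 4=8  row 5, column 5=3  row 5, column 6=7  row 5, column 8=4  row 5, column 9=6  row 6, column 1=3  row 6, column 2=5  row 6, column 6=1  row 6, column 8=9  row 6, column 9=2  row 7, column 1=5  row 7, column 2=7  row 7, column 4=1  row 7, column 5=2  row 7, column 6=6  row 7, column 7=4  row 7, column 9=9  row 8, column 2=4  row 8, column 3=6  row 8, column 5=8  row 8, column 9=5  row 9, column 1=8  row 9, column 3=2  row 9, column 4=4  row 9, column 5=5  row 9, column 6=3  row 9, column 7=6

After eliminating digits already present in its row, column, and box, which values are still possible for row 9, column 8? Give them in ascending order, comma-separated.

Row 9 already contains {2, 3, 4, 5, 6, 8}.
Column 8 already contains {3, 4, 5, 6, 9}.
Its 3×3 block (box 9) already contains {4, 5, 6, 9}.
Removing those from 1–9 leaves {1, 7} as the candidates for row 9, column 8.

1,7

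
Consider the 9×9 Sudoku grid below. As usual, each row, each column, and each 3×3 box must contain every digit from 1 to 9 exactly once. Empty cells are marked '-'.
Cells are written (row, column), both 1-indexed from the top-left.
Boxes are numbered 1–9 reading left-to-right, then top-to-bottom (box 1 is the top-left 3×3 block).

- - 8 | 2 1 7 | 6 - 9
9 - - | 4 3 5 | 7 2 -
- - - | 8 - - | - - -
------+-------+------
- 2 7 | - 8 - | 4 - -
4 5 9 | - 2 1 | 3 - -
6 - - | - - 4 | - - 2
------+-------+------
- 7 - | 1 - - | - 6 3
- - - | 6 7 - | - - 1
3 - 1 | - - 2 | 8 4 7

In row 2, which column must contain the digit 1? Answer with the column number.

Consider where 1 can go in row 2.
(2,3) is out (column 3 already has a 1).
(2,9) is out (column 9 already has a 1).
So the only cell in row 2 that can hold 1 is (2,2).
That is column 2.

2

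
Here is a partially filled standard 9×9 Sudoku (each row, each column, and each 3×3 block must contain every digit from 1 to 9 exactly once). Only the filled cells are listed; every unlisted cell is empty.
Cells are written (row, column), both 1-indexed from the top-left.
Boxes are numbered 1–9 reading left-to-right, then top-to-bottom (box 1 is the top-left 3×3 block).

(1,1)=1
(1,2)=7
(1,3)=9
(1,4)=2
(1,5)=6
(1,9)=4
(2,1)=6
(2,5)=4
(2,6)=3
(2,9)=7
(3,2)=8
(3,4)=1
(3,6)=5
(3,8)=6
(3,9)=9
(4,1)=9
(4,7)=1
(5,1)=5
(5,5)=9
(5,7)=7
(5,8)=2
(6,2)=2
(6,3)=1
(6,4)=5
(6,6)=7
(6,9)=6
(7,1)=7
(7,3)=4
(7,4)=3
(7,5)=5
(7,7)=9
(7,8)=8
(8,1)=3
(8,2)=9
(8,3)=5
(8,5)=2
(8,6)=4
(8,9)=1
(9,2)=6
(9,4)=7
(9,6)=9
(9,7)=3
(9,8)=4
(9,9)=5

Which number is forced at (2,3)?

Row 2 already contains {3, 4, 6, 7}.
Column 3 already contains {1, 4, 5, 9}.
Its 3×3 block (box 1) already contains {1, 6, 7, 8, 9}.
The only value from 1–9 not eliminated is 2, so (2,3) = 2.

2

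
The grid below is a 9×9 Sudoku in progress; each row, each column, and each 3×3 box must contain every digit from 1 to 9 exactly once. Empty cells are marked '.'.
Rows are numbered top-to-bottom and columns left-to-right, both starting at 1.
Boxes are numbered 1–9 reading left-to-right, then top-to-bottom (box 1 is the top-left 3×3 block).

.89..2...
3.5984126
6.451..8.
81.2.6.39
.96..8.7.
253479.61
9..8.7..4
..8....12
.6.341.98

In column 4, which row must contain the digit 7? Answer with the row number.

Consider where 7 can go in column 4.
r5c4 is out (row 5 already has a 7).
r8c4 is out (box 8 already has a 7).
So the only cell in column 4 that can hold 7 is r1c4.
That is row 1.

1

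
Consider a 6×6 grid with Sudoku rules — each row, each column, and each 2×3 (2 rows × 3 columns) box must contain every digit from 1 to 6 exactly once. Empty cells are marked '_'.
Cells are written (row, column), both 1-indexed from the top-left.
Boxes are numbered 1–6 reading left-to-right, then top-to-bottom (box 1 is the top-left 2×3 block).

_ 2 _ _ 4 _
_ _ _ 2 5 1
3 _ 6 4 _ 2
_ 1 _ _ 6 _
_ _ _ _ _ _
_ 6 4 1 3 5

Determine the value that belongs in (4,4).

Cell (4,4) itself could take any of {3, 5} by direct elimination.
Consider where 5 can go in column 4.
(1,4) is out (box 2 already has a 5).
(5,4) is out (box 6 already has a 5).
So the only cell in column 4 that can hold 5 is (4,4).
Therefore (4,4) = 5.

5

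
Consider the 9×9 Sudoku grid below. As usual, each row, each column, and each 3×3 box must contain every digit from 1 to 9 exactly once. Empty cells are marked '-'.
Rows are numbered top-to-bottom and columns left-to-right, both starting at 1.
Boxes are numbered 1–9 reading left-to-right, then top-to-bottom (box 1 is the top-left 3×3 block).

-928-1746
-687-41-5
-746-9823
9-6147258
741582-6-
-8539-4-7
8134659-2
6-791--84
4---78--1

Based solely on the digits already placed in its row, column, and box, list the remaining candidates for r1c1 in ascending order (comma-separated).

3,5

Row 1 already contains {1, 2, 4, 6, 7, 8, 9}.
Column 1 already contains {4, 6, 7, 8, 9}.
Its 3×3 block (box 1) already contains {2, 4, 6, 7, 8, 9}.
Removing those from 1–9 leaves {3, 5} as the candidates for r1c1.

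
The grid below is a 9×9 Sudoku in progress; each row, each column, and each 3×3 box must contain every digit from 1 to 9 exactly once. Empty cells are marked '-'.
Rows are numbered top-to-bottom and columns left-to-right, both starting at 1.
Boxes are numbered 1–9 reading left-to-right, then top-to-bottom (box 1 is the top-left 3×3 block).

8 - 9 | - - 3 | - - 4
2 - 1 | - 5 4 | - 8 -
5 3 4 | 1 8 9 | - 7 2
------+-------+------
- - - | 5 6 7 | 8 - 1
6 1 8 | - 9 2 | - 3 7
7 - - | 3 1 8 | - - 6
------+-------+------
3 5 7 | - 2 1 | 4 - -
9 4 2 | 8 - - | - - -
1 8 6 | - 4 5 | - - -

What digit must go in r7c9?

8

Cell r7c9 itself could take any of {8, 9} by direct elimination.
Consider where 8 can go in column 9.
r2c9 is out (row 2 already has a 8).
r8c9 is out (row 8 already has a 8).
r9c9 is out (row 9 already has a 8).
So the only cell in column 9 that can hold 8 is r7c9.
Therefore r7c9 = 8.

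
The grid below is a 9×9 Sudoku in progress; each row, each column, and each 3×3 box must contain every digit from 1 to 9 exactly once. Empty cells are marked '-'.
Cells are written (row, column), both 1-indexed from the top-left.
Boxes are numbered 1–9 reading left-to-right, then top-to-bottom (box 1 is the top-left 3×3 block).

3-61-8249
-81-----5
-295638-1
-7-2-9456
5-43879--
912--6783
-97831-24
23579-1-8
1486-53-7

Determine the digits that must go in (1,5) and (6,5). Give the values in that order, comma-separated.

7,5

For (1,5):
  Row 1 already contains {1, 2, 3, 4, 6, 8, 9}.
  Column 5 already contains {3, 6, 8, 9}.
  Its 3×3 block (box 2) already contains {1, 3, 5, 6, 8}.
  The only value from 1–9 not eliminated is 7, so (1,5) = 7.
For (6,5):
  Consider where 5 can go in box 5.
  (4,5) is out (row 4 already has a 5).
  (6,4) is out (column 4 already has a 5).
  So the only cell in box 5 that can hold 5 is (6,5).
  So (6,5) = 5.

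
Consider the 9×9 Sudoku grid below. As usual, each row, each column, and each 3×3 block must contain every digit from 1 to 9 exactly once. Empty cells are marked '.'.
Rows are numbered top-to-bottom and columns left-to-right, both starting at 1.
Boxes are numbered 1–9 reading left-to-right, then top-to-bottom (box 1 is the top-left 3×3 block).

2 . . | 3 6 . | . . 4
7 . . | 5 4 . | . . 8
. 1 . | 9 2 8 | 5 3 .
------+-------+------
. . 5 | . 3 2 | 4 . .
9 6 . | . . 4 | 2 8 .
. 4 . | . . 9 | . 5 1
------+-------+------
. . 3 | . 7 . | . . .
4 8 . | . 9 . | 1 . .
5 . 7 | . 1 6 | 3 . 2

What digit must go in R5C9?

Cell R5C9 itself could take any of {3, 7} by direct elimination.
Consider where 3 can go in column 9.
R3C9 is out (row 3 already has a 3).
R4C9 is out (row 4 already has a 3).
R7C9 is out (row 7 already has a 3).
R8C9 is out (box 9 already has a 3).
So the only cell in column 9 that can hold 3 is R5C9.
Therefore R5C9 = 3.

3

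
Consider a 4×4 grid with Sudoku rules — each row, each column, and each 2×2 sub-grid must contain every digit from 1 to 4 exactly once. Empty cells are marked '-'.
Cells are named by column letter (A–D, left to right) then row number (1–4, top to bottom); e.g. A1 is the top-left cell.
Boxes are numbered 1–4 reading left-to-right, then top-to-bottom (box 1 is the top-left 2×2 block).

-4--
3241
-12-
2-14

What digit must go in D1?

2

Cell D1 itself could take any of {2, 3} by direct elimination.
Consider where 2 can go in row 1.
A1 is out (column A already has a 2).
C1 is out (column C already has a 2).
So the only cell in row 1 that can hold 2 is D1.
Therefore D1 = 2.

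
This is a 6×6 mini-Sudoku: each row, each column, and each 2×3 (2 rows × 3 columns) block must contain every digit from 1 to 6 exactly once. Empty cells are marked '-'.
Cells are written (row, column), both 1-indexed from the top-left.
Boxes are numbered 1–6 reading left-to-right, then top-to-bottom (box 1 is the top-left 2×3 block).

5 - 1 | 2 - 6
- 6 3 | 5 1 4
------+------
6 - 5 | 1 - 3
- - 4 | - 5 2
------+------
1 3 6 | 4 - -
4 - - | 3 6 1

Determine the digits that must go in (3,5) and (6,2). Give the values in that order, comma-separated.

4,5

For (3,5):
  Row 3 already contains {1, 3, 5, 6}.
  Column 5 already contains {1, 5, 6}.
  Its 2×3 block (box 4) already contains {1, 2, 3, 5}.
  The only value from 1–6 not eliminated is 4, so (3,5) = 4.
For (6,2):
  Consider where 5 can go in box 5.
  (6,3) is out (column 3 already has a 5).
  So the only cell in box 5 that can hold 5 is (6,2).
  So (6,2) = 5.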